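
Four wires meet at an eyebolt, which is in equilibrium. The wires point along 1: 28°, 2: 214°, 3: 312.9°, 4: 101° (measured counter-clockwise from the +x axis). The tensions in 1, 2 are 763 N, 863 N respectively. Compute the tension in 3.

T_3 ≈ 123 N

Resolve: ΣF_x = 763 cos 28° + 863 cos 214° + T_3 cos 312.9° + T_4 cos 101° = 0.
        ΣF_y = 763 sin 28° + 863 sin 214° + T_3 sin 312.9° + T_4 sin 101° = 0.
The known terms sum to (-41.77, -124.4) N, so 0.6807 T_3 − 0.1908 T_4 = 41.77 and -0.7325 T_3 + 0.9816 T_4 = 124.4.
Solving simultaneously: T_3 = 122.5 N, T_4 = 218.1 N.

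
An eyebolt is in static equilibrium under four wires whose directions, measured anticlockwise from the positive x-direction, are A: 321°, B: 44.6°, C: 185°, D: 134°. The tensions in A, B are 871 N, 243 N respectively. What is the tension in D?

T_D ≈ 579 N

Resolve: ΣF_x = 871 cos 321° + 243 cos 44.6° + T_C cos 185° + T_D cos 134° = 0.
        ΣF_y = 871 sin 321° + 243 sin 44.6° + T_C sin 185° + T_D sin 134° = 0.
The known terms sum to (849.9, -377.5) N, so -0.9962 T_C − 0.6947 T_D = -849.9 and -0.0872 T_C + 0.7193 T_D = 377.5.
Solving simultaneously: T_C = 449.3 N, T_D = 579.2 N.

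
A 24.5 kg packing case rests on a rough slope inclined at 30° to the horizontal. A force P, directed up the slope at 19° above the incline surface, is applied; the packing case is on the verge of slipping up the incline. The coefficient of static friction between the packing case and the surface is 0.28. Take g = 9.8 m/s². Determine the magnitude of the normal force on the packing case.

N ≈ 152 N

On the verge of sliding up the incline, friction equals μN and acts down the slope.
Perpendicular: N + P sin 19° = W cos 30° = 207.9 N.
Along incline: P cos 19° = W sin 30° + μN  with W sin 30° = 120 N.
Solving the pair for P and N: P = 172 N, N = 151.9 N (and f = μN = 42.55 N).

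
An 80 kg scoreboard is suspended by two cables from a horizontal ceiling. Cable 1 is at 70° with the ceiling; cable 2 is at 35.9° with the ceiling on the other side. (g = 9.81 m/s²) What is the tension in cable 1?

Weight W = 80 × 9.81 = 784.8 N acts straight down.
Horizontal: T_1 cos 70° = T_2 cos 35.9°  →  T_2 = 0.4222 T_1.
Vertical: T_1 sin 70° + T_2 sin 35.9° = 784.8.
Substituting the horizontal relation into the vertical equation gives 1.187 T_1 = 784.8, so T_1 = 661 N.

T_1 ≈ 661 N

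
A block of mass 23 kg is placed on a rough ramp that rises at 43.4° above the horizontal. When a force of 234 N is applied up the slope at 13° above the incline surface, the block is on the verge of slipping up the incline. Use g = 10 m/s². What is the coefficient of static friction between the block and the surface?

On the verge of sliding up the incline, friction is at its maximum μN and acts down the slope.
Perpendicular to incline: N = W cos 43.4° − P sin 13° = 167.1 − 52.64 = 114.5 N.
Along incline: P cos 13° − μN = W sin 43.4° → μ = −(W sin 43.4° − P cos 13°) / N = 0.6113.

μ ≈ 0.611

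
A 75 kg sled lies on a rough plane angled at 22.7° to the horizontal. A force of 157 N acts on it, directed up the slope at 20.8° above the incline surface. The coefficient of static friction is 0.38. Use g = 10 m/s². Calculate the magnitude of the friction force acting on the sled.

Axes along / perpendicular to the incline. W sin 22.7° = 289.4 N down-slope; W cos 22.7° = 691.9 N into the surface.
Perpendicular: N = W cos 22.7° − P sin 20.8° = 691.9 − 55.75 = 636.2 N.
Along incline: P cos 20.8° + f = W sin 22.7° (friction acts up-slope) → f = 289.4 − 146.8 = 142.7 N.
|f| = 142.7 N ≤ μN = 241.7 N, so the sled is indeed static.

f ≈ 143 N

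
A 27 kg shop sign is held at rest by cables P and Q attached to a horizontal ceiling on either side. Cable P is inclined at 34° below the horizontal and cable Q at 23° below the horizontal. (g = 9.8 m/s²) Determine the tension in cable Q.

T_Q ≈ 262 N

Weight W = 27 × 9.8 = 264.6 N acts straight down.
Horizontal: T_P cos 34° = T_Q cos 23°  →  T_P = 1.11 T_Q.
Vertical: T_P sin 34° + T_Q sin 23° = 264.6.
Substituting the horizontal relation into the vertical equation gives 1.012 T_Q = 264.6, so T_Q = 261.6 N.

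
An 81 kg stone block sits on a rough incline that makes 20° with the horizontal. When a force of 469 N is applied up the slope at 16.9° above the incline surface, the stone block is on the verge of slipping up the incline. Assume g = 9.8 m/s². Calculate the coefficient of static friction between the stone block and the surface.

μ ≈ 0.291

On the verge of sliding up the incline, friction is at its maximum μN and acts down the slope.
Perpendicular to incline: N = W cos 20° − P sin 16.9° = 745.9 − 136.3 = 609.6 N.
Along incline: P cos 16.9° − μN = W sin 20° → μ = −(W sin 20° − P cos 16.9°) / N = 0.2908.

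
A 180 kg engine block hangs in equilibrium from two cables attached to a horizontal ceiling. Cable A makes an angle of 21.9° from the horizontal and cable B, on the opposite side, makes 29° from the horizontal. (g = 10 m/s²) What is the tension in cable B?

Weight W = 180 × 10 = 1800 N acts straight down.
Horizontal: T_A cos 21.9° = T_B cos 29°  →  T_A = 0.9426 T_B.
Vertical: T_A sin 21.9° + T_B sin 29° = 1800.
Substituting the horizontal relation into the vertical equation gives 0.8364 T_B = 1800, so T_B = 2152 N.

T_B ≈ 2150 N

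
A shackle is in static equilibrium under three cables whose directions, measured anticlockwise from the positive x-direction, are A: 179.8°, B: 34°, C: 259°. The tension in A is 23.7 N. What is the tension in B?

T_B ≈ 32.9 N

Resolve: ΣF_x = 23.7 cos 179.8° + T_B cos 34° + T_C cos 259° = 0.
        ΣF_y = 23.7 sin 179.8° + T_B sin 34° + T_C sin 259° = 0.
The known terms sum to (-23.7, 0.08273) N, so 0.8290 T_B − 0.1908 T_C = 23.7 and 0.5592 T_B − 0.9816 T_C = -0.08273.
Solving simultaneously: T_B = 32.92 N, T_C = 18.84 N.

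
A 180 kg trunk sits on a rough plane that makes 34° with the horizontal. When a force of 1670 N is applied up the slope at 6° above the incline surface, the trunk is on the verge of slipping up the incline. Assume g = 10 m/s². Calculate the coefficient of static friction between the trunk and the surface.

On the verge of sliding up the incline, friction is at its maximum μN and acts down the slope.
Perpendicular to incline: N = W cos 34° − P sin 6° = 1492 − 174.6 = 1318 N.
Along incline: P cos 6° − μN = W sin 34° → μ = −(W sin 34° − P cos 6°) / N = 0.4965.

μ ≈ 0.497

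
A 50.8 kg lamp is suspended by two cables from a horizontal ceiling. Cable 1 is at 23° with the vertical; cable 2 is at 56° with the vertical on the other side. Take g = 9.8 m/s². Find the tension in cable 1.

Angles from the horizontal: cable 1 is 90° − 23° = 67°, cable 2 is 90° − 56° = 34°.
Weight W = 50.8 × 9.8 = 497.8 N acts straight down.
Horizontal: T_1 cos 67° = T_2 cos 34°  →  T_2 = 0.4713 T_1.
Vertical: T_1 sin 67° + T_2 sin 34° = 497.8.
Substituting the horizontal relation into the vertical equation gives 1.184 T_1 = 497.8, so T_1 = 420.5 N.

T_1 ≈ 420 N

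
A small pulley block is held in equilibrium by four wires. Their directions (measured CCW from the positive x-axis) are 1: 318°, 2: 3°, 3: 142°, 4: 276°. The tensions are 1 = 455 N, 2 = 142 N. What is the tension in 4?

Resolve: ΣF_x = 455 cos 318° + 142 cos 3° + T_3 cos 142° + T_4 cos 276° = 0.
        ΣF_y = 455 sin 318° + 142 sin 3° + T_3 sin 142° + T_4 sin 276° = 0.
The known terms sum to (479.9, -297) N, so -0.7880 T_3 + 0.1045 T_4 = -479.9 and 0.6157 T_3 − 0.9945 T_4 = 297.
Solving simultaneously: T_3 = 620.4 N, T_4 = 85.39 N.

T_4 ≈ 85.4 N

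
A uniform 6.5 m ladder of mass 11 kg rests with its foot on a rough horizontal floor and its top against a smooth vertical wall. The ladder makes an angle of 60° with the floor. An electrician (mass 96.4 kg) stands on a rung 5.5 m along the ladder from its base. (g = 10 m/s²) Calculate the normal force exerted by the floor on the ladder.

N_floor ≈ 1070 N

ΣF_y = 0: N_floor = 11×10 + 96.4×10 = 1074 N.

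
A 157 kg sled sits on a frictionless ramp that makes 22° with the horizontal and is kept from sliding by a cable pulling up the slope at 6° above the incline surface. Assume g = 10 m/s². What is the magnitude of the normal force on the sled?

Take axes along and perpendicular to the incline. Weight components: W sin 22° = 588.1 N down-slope, W cos 22° = 1456 N into the surface.
Along incline: T cos 6° = W sin 22° → T = 591.4 N.
Perpendicular: N = W cos 22° − T sin 6° = 1394 N.

N ≈ 1390 N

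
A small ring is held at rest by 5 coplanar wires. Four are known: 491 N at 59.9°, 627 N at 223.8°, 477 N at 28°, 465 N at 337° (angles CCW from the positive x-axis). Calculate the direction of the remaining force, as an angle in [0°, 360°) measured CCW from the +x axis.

Sum the known components: ΣF_x = 642.9 N, ΣF_y = 33.06 N.
For equilibrium the remaining force must supply (−ΣF_x, −ΣF_y) = (-642.9, -33.06) N.
Magnitude = √((-642.9)² + (-33.06)²) = 643.7 N; direction = atan2(-33.06, -642.9) = 182.9°.

θ ≈ 183°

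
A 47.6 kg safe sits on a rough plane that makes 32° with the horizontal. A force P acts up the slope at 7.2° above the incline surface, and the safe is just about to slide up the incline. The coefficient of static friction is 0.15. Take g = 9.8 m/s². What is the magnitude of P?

P ≈ 303 N

On the verge of sliding up the incline, friction equals μN and acts down the slope.
Perpendicular: N + P sin 7.2° = W cos 32° = 395.6 N.
Along incline: P cos 7.2° = W sin 32° + μN  with W sin 32° = 247.2 N.
Solving the pair for P and N: P = 303.2 N, N = 357.6 N (and f = μN = 53.64 N).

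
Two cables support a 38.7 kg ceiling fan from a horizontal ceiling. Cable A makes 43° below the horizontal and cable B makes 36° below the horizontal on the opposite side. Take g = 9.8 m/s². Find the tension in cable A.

T_A ≈ 313 N

Weight W = 38.7 × 9.8 = 379.3 N acts straight down.
Horizontal: T_A cos 43° = T_B cos 36°  →  T_B = 0.904 T_A.
Vertical: T_A sin 43° + T_B sin 36° = 379.3.
Substituting the horizontal relation into the vertical equation gives 1.213 T_A = 379.3, so T_A = 312.6 N.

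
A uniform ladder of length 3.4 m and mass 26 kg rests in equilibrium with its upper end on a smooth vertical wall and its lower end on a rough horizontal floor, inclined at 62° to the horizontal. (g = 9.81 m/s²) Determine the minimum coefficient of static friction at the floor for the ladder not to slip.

μ_min ≈ 0.266

ΣF_y = 0: N_floor = 26×9.81 = 255.06 N.
Torques about the foot: N_wall · 3.4 sin 62° = 26×9.81×1.7 cos 62° → N_wall = 67.809 N.
ΣF_x = 0: f_floor = N_wall = 67.809 N.
μ_min = f_floor / N_floor = 67.809 / 255.06 = 0.2659.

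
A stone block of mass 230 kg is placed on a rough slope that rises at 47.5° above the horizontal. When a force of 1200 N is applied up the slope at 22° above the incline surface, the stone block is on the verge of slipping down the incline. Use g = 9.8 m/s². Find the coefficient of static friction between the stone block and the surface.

μ ≈ 0.512

On the verge of sliding down the incline, friction is at its maximum μN and acts up the slope.
Perpendicular to incline: N = W cos 47.5° − P sin 22° = 1523 − 449.5 = 1073 N.
Along incline: P cos 22° + μN = W sin 47.5° → μ = (W sin 47.5° − P cos 22°) / N = 0.5117.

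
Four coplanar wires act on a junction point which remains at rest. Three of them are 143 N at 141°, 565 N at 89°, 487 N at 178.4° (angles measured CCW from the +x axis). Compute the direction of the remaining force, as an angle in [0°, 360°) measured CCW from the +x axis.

Sum the known components: ΣF_x = -588.1 N, ΣF_y = 668.5 N.
For equilibrium the remaining force must supply (−ΣF_x, −ΣF_y) = (588.1, -668.5) N.
Magnitude = √((588.1)² + (-668.5)²) = 890.4 N; direction = atan2(-668.5, 588.1) = 311.3°.

θ ≈ 311°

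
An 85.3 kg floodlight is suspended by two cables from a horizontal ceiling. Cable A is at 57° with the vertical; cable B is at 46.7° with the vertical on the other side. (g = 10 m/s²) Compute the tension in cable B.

Angles from the horizontal: cable A is 90° − 57° = 33°, cable B is 90° − 46.7° = 43.3°.
Weight W = 85.3 × 10 = 853 N acts straight down.
Horizontal: T_A cos 33° = T_B cos 43.3°  →  T_A = 0.8678 T_B.
Vertical: T_A sin 33° + T_B sin 43.3° = 853.
Substituting the horizontal relation into the vertical equation gives 1.158 T_B = 853, so T_B = 736.3 N.

T_B ≈ 736 N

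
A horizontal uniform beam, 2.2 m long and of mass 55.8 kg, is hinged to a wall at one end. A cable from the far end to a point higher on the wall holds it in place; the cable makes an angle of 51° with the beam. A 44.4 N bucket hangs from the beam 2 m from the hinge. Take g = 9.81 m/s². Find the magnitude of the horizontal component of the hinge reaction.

H_x ≈ 254 N

Take torques about the hinge: T sin 51° · 2.2 = 55.8×9.81×1.1 + 44.4×2 = 690.94 N·m.
So T = 690.94 / (0.7771 × 2.2) = 404.12 N.
ΣF_x = 0: H_x = T cos 51° = 254.32 N.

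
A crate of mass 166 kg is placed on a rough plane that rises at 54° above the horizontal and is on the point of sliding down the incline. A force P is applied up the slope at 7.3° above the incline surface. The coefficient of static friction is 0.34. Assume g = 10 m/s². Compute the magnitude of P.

P ≈ 1070 N

On the verge of sliding down the incline, friction equals μN and acts up the slope.
Perpendicular: N + P sin 7.3° = W cos 54° = 975.7 N.
Along incline: P cos 7.3° + μN = W sin 54° with W sin 54° = 1343 N.
Solving the pair for P and N: P = 1066 N, N = 840.3 N (and f = μN = 285.7 N).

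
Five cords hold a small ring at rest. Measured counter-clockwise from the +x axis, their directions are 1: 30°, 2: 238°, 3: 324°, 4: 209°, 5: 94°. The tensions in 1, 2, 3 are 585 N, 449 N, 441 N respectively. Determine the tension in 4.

T_4 ≈ 662 N

Resolve: ΣF_x = 585 cos 30° + 449 cos 238° + 441 cos 324° + T_4 cos 209° + T_5 cos 94° = 0.
        ΣF_y = 585 sin 30° + 449 sin 238° + 441 sin 324° + T_4 sin 209° + T_5 sin 94° = 0.
The known terms sum to (625.5, -347.5) N, so -0.8746 T_4 − 0.0698 T_5 = -625.5 and -0.4848 T_4 + 0.9976 T_5 = 347.5.
Solving simultaneously: T_4 = 661.7 N, T_5 = 669.9 N.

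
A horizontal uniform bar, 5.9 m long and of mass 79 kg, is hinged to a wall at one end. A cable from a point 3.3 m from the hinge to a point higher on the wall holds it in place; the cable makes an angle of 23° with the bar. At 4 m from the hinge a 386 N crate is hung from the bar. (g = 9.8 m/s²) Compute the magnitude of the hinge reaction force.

|H| ≈ 2730 N

Take torques about the hinge: T sin 23° · 3.3 = 79×9.8×2.95 + 386×4 = 3827.9 N·m.
So T = 3827.9 / (0.3907 × 3.3) = 2968.7 N.
ΣF_x = 0: H_x = T cos 23° = 2732.7 N.
ΣF_y = 0: H_y = (79×9.8 + 386) − T sin 23° = 1160.2 − 1160 = 0.23333 N.
|H| = √(H_x² + H_y²) = √((2732.7)² + (0.23333)²) = 2732.7 N.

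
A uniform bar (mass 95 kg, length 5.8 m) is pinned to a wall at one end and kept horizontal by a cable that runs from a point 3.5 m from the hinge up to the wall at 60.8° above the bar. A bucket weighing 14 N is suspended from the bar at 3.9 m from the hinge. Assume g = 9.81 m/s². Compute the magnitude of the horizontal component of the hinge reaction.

Take torques about the hinge: T sin 60.8° · 3.5 = 95×9.81×2.9 + 14×3.9 = 2757.3 N·m.
So T = 2757.3 / (0.8729 × 3.5) = 902.47 N.
ΣF_x = 0: H_x = T cos 60.8° = 440.28 N.

H_x ≈ 440 N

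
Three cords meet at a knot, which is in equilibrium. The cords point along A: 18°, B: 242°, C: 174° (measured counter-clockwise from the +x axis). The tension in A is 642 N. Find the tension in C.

T_C ≈ 481 N

Resolve: ΣF_x = 642 cos 18° + T_B cos 242° + T_C cos 174° = 0.
        ΣF_y = 642 sin 18° + T_B sin 242° + T_C sin 174° = 0.
The known terms sum to (610.6, 198.4) N, so -0.4695 T_B − 0.9945 T_C = -610.6 and -0.8829 T_B + 0.1045 T_C = -198.4.
Solving simultaneously: T_B = 281.6 N, T_C = 481 N.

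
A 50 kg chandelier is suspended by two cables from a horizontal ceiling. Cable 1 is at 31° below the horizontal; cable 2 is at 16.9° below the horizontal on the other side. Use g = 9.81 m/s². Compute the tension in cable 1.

T_1 ≈ 633 N

Weight W = 50 × 9.81 = 490.5 N acts straight down.
Horizontal: T_1 cos 31° = T_2 cos 16.9°  →  T_2 = 0.8959 T_1.
Vertical: T_1 sin 31° + T_2 sin 16.9° = 490.5.
Substituting the horizontal relation into the vertical equation gives 0.7755 T_1 = 490.5, so T_1 = 632.5 N.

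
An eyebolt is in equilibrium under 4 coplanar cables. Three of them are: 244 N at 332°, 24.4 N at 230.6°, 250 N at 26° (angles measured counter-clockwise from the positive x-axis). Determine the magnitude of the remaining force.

F ≈ 425 N

Sum the known components: ΣF_x = 424.7 N, ΣF_y = -23.81 N.
For equilibrium the remaining force must supply (−ΣF_x, −ΣF_y) = (-424.7, 23.81) N.
Magnitude = √((-424.7)² + (23.81)²) = 425.3 N; direction = atan2(23.81, -424.7) = 176.8°.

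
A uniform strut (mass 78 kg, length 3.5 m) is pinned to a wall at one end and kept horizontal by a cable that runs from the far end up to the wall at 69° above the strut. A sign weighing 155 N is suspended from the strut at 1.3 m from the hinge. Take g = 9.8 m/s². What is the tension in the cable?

T ≈ 471 N

Take torques about the hinge: T sin 69° · 3.5 = 78×9.8×1.75 + 155×1.3 = 1539.2 N·m.
So T = 1539.2 / (0.9336 × 3.5) = 471.06 N.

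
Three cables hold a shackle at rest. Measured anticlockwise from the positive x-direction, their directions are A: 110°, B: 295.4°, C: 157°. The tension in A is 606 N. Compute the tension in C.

Resolve: ΣF_x = 606 cos 110° + T_B cos 295.4° + T_C cos 157° = 0.
        ΣF_y = 606 sin 110° + T_B sin 295.4° + T_C sin 157° = 0.
The known terms sum to (-207.3, 569.5) N, so 0.4289 T_B − 0.9205 T_C = 207.3 and -0.9033 T_B + 0.3907 T_C = -569.5.
Solving simultaneously: T_B = 667.5 N, T_C = 85.90 N.

T_C ≈ 85.9 N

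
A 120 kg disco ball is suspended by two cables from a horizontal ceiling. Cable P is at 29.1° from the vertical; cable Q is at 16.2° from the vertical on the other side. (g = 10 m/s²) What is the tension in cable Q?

T_Q ≈ 821 N

Angles from the horizontal: cable P is 90° − 29.1° = 60.9°, cable Q is 90° − 16.2° = 73.8°.
Weight W = 120 × 10 = 1200 N acts straight down.
Horizontal: T_P cos 60.9° = T_Q cos 73.8°  →  T_P = 0.5737 T_Q.
Vertical: T_P sin 60.9° + T_Q sin 73.8° = 1200.
Substituting the horizontal relation into the vertical equation gives 1.462 T_Q = 1200, so T_Q = 821.1 N.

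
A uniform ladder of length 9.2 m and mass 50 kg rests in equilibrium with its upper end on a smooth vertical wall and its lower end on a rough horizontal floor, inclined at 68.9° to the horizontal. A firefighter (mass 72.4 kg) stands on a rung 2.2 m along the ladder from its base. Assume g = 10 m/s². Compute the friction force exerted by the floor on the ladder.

f ≈ 163 N

Torques about the foot: N_wall · 9.2 sin 68.9° = 50×10×4.6 cos 68.9° + 72.4×10×2.2 cos 68.9° → N_wall = 163.27 N.
ΣF_x = 0: f_floor = N_wall = 163.27 N.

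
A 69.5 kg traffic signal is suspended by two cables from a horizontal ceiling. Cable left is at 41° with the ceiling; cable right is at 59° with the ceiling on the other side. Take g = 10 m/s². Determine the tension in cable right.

T_right ≈ 533 N

Weight W = 69.5 × 10 = 695 N acts straight down.
Horizontal: T_left cos 41° = T_right cos 59°  →  T_left = 0.6824 T_right.
Vertical: T_left sin 41° + T_right sin 59° = 695.
Substituting the horizontal relation into the vertical equation gives 1.305 T_right = 695, so T_right = 532.6 N.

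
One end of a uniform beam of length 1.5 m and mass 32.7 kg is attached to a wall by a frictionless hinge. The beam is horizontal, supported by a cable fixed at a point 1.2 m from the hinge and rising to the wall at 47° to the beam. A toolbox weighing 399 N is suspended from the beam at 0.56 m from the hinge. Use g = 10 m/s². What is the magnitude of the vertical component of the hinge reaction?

Take torques about the hinge: T sin 47° · 1.2 = 32.7×10×0.75 + 399×0.56 = 468.69 N·m.
So T = 468.69 / (0.7314 × 1.2) = 534.04 N.
ΣF_y = 0: H_y = (32.7×10 + 399) − T sin 47° = 726 − 390.58 = 335.42 N.

|H_y| ≈ 335 N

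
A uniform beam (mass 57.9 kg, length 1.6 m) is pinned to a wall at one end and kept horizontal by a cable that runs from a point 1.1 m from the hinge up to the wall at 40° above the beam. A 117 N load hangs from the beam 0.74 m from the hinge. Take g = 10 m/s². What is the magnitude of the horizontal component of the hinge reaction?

Take torques about the hinge: T sin 40° · 1.1 = 57.9×10×0.8 + 117×0.74 = 549.78 N·m.
So T = 549.78 / (0.6428 × 1.1) = 777.55 N.
ΣF_x = 0: H_x = T cos 40° = 595.64 N.

H_x ≈ 596 N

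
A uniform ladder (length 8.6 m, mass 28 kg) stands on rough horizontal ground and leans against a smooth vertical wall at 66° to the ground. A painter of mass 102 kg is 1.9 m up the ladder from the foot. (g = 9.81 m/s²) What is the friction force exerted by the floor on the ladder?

Torques about the foot: N_wall · 8.6 sin 66° = 28×9.81×4.3 cos 66° + 102×9.81×1.9 cos 66° → N_wall = 159.57 N.
ΣF_x = 0: f_floor = N_wall = 159.57 N.

f ≈ 160 N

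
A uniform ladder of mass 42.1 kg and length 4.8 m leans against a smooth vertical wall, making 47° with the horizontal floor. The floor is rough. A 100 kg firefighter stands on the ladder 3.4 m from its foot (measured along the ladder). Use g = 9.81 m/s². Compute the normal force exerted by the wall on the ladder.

N_wall ≈ 841 N

Torques about the foot: N_wall · 4.8 sin 47° = 42.1×9.81×2.4 cos 47° + 100×9.81×3.4 cos 47° → N_wall = 840.55 N.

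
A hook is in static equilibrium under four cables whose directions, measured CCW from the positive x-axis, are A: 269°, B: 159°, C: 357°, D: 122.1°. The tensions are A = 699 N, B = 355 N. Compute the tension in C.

Resolve: ΣF_x = 699 cos 269° + 355 cos 159° + T_C cos 357° + T_D cos 122.1° = 0.
        ΣF_y = 699 sin 269° + 355 sin 159° + T_C sin 357° + T_D sin 122.1° = 0.
The known terms sum to (-343.6, -571.7) N, so 0.9986 T_C − 0.5314 T_D = 343.6 and -0.0523 T_C + 0.8471 T_D = 571.7.
Solving simultaneously: T_C = 727.1 N, T_D = 719.8 N.

T_C ≈ 727 N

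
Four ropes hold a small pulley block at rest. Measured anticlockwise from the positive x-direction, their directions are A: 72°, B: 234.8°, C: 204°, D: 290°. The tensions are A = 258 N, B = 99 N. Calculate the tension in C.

Resolve: ΣF_x = 258 cos 72° + 99 cos 234.8° + T_C cos 204° + T_D cos 290° = 0.
        ΣF_y = 258 sin 72° + 99 sin 234.8° + T_C sin 204° + T_D sin 290° = 0.
The known terms sum to (22.66, 164.5) N, so -0.9135 T_C + 0.3420 T_D = -22.66 and -0.4067 T_C − 0.9397 T_D = -164.5.
Solving simultaneously: T_C = 77.74 N, T_D = 141.4 N.

T_C ≈ 77.7 N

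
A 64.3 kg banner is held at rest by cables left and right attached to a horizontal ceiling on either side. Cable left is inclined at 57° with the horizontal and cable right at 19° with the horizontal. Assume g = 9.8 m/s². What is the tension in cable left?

Weight W = 64.3 × 9.8 = 630.1 N acts straight down.
Horizontal: T_left cos 57° = T_right cos 19°  →  T_right = 0.576 T_left.
Vertical: T_left sin 57° + T_right sin 19° = 630.1.
Substituting the horizontal relation into the vertical equation gives 1.026 T_left = 630.1, so T_left = 614 N.

T_left ≈ 614 N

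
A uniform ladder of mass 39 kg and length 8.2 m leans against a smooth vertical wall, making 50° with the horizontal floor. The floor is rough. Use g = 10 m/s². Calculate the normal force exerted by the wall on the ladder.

Torques about the foot: N_wall · 8.2 sin 50° = 39×10×4.1 cos 50° → N_wall = 163.62 N.

N_wall ≈ 164 N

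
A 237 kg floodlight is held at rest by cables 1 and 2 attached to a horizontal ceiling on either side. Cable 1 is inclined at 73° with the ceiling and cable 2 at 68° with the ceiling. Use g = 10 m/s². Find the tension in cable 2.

Weight W = 237 × 10 = 2370 N acts straight down.
Horizontal: T_1 cos 73° = T_2 cos 68°  →  T_1 = 1.281 T_2.
Vertical: T_1 sin 73° + T_2 sin 68° = 2370.
Substituting the horizontal relation into the vertical equation gives 2.152 T_2 = 2370, so T_2 = 1101 N.

T_2 ≈ 1100 N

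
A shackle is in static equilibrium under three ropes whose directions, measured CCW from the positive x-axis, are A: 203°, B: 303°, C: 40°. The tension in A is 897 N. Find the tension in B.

Resolve: ΣF_x = 897 cos 203° + T_B cos 303° + T_C cos 40° = 0.
        ΣF_y = 897 sin 203° + T_B sin 303° + T_C sin 40° = 0.
The known terms sum to (-825.7, -350.5) N, so 0.5446 T_B + 0.7660 T_C = 825.7 and -0.8387 T_B + 0.6428 T_C = 350.5.
Solving simultaneously: T_B = 264.2 N, T_C = 890 N.

T_B ≈ 264 N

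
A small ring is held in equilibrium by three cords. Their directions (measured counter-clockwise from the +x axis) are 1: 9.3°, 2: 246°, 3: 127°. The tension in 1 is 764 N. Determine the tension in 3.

Resolve: ΣF_x = 764 cos 9.3° + T_2 cos 246° + T_3 cos 127° = 0.
        ΣF_y = 764 sin 9.3° + T_2 sin 246° + T_3 sin 127° = 0.
The known terms sum to (754, 123.5) N, so -0.4067 T_2 − 0.6018 T_3 = -754 and -0.9135 T_2 + 0.7986 T_3 = -123.5.
Solving simultaneously: T_2 = 773.4 N, T_3 = 730.1 N.

T_3 ≈ 730 N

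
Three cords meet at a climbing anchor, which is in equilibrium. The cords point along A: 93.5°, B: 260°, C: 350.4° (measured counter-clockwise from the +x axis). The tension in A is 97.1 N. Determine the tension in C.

T_C ≈ 22.7 N

Resolve: ΣF_x = 97.1 cos 93.5° + T_B cos 260° + T_C cos 350.4° = 0.
        ΣF_y = 97.1 sin 93.5° + T_B sin 260° + T_C sin 350.4° = 0.
The known terms sum to (-5.928, 96.92) N, so -0.1736 T_B + 0.9860 T_C = 5.928 and -0.9848 T_B − 0.1668 T_C = -96.92.
Solving simultaneously: T_B = 94.58 N, T_C = 22.67 N.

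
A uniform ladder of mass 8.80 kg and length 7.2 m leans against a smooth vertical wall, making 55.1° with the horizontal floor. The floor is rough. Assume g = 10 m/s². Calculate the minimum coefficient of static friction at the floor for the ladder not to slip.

μ_min ≈ 0.349

ΣF_y = 0: N_floor = 8.80×10 = 88 N.
Torques about the foot: N_wall · 7.2 sin 55.1° = 8.80×10×3.6 cos 55.1° → N_wall = 30.695 N.
ΣF_x = 0: f_floor = N_wall = 30.695 N.
μ_min = f_floor / N_floor = 30.695 / 88 = 0.3488.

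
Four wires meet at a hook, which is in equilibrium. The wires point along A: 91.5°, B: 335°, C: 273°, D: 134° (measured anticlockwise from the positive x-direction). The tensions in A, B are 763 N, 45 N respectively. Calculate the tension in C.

T_C ≈ 810 N

Resolve: ΣF_x = 763 cos 91.5° + 45 cos 335° + T_C cos 273° + T_D cos 134° = 0.
        ΣF_y = 763 sin 91.5° + 45 sin 335° + T_C sin 273° + T_D sin 134° = 0.
The known terms sum to (20.81, 743.7) N, so 0.0523 T_C − 0.6947 T_D = -20.81 and -0.9986 T_C + 0.7193 T_D = -743.7.
Solving simultaneously: T_C = 810.3 N, T_D = 91.01 N.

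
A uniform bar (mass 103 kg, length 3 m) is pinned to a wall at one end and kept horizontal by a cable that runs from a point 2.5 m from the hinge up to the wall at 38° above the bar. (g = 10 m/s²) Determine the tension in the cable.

T ≈ 1000 N

Take torques about the hinge: T sin 38° · 2.5 = 103×10×1.5 = 1545 N·m.
So T = 1545 / (0.6157 × 2.5) = 1003.8 N.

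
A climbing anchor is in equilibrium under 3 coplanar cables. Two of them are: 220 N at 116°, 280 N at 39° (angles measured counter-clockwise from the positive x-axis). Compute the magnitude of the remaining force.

F ≈ 393 N

Sum the known components: ΣF_x = 121.2 N, ΣF_y = 373.9 N.
For equilibrium the remaining force must supply (−ΣF_x, −ΣF_y) = (-121.2, -373.9) N.
Magnitude = √((-121.2)² + (-373.9)²) = 393.1 N; direction = atan2(-373.9, -121.2) = 252.0°.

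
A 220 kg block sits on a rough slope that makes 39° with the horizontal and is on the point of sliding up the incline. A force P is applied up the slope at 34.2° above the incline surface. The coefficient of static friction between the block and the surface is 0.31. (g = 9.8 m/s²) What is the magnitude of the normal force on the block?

N ≈ 622 N

On the verge of sliding up the incline, friction equals μN and acts down the slope.
Perpendicular: N + P sin 34.2° = W cos 39° = 1676 N.
Along incline: P cos 34.2° = W sin 39° + μN  with W sin 39° = 1357 N.
Solving the pair for P and N: P = 1874 N, N = 622.3 N (and f = μN = 192.9 N).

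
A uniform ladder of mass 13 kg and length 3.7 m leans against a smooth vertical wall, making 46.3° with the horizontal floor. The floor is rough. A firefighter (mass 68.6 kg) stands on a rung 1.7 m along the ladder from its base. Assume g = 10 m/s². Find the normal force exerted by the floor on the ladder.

ΣF_y = 0: N_floor = 13×10 + 68.6×10 = 816 N.

N_floor ≈ 816 N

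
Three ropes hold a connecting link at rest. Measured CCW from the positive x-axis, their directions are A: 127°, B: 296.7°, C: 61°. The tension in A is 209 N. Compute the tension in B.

T_B ≈ 231 N

Resolve: ΣF_x = 209 cos 127° + T_B cos 296.7° + T_C cos 61° = 0.
        ΣF_y = 209 sin 127° + T_B sin 296.7° + T_C sin 61° = 0.
The known terms sum to (-125.8, 166.9) N, so 0.4493 T_B + 0.4848 T_C = 125.8 and -0.8934 T_B + 0.8746 T_C = -166.9.
Solving simultaneously: T_B = 231.1 N, T_C = 45.24 N.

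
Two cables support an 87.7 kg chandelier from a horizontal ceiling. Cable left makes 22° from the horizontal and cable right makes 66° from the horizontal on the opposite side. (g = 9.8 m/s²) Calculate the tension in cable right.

T_right ≈ 797 N

Weight W = 87.7 × 9.8 = 859.5 N acts straight down.
Horizontal: T_left cos 22° = T_right cos 66°  →  T_left = 0.4387 T_right.
Vertical: T_left sin 22° + T_right sin 66° = 859.5.
Substituting the horizontal relation into the vertical equation gives 1.078 T_right = 859.5, so T_right = 797.4 N.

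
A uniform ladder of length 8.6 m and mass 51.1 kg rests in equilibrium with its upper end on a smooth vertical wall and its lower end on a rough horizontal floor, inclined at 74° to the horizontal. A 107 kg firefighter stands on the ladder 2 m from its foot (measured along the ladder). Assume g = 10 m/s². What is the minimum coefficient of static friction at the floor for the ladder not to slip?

ΣF_y = 0: N_floor = 51.1×10 + 107×10 = 1581 N.
Torques about the foot: N_wall · 8.6 sin 74° = 51.1×10×4.3 cos 74° + 107×10×2 cos 74° → N_wall = 144.62 N.
ΣF_x = 0: f_floor = N_wall = 144.62 N.
μ_min = f_floor / N_floor = 144.62 / 1581 = 0.09147.

μ_min ≈ 0.0915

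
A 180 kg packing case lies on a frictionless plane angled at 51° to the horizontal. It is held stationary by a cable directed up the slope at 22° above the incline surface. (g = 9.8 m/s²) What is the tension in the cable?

Take axes along and perpendicular to the incline. Weight components: W sin 51° = 1371 N down-slope, W cos 51° = 1110 N into the surface.
Along incline: T cos 22° = W sin 51° → T = 1479 N.
Perpendicular: N = W cos 51° − T sin 22° = 556.2 N.

T ≈ 1480 N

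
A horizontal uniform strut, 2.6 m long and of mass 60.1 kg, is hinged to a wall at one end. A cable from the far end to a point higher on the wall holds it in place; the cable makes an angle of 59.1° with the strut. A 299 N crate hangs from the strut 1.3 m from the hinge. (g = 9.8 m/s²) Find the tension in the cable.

T ≈ 517 N

Take torques about the hinge: T sin 59.1° · 2.6 = 60.1×9.8×1.3 + 299×1.3 = 1154.4 N·m.
So T = 1154.4 / (0.8581 × 2.6) = 517.43 N.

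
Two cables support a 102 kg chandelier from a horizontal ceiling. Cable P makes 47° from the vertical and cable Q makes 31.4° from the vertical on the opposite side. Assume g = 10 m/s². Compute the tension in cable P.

T_P ≈ 543 N

Angles from the horizontal: cable P is 90° − 47° = 43°, cable Q is 90° − 31.4° = 58.6°.
Weight W = 102 × 10 = 1020 N acts straight down.
Horizontal: T_P cos 43° = T_Q cos 58.6°  →  T_Q = 1.404 T_P.
Vertical: T_P sin 43° + T_Q sin 58.6° = 1020.
Substituting the horizontal relation into the vertical equation gives 1.88 T_P = 1020, so T_P = 542.5 N.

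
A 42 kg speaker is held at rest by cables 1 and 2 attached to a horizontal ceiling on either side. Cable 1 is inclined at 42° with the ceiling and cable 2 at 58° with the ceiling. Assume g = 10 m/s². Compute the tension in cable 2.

Weight W = 42 × 10 = 420 N acts straight down.
Horizontal: T_1 cos 42° = T_2 cos 58°  →  T_1 = 0.7131 T_2.
Vertical: T_1 sin 42° + T_2 sin 58° = 420.
Substituting the horizontal relation into the vertical equation gives 1.325 T_2 = 420, so T_2 = 316.9 N.

T_2 ≈ 317 N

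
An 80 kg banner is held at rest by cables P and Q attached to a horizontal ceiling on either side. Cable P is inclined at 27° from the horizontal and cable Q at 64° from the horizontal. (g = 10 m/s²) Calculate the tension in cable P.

T_P ≈ 351 N

Weight W = 80 × 10 = 800 N acts straight down.
Horizontal: T_P cos 27° = T_Q cos 64°  →  T_Q = 2.033 T_P.
Vertical: T_P sin 27° + T_Q sin 64° = 800.
Substituting the horizontal relation into the vertical equation gives 2.281 T_P = 800, so T_P = 350.8 N.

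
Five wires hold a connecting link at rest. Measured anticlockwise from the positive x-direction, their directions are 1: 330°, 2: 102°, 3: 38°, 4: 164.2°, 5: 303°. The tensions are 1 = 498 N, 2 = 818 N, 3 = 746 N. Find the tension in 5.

T_5 ≈ 1830 N

Resolve: ΣF_x = 498 cos 330° + 818 cos 102° + 746 cos 38° + T_4 cos 164.2° + T_5 cos 303° = 0.
        ΣF_y = 498 sin 330° + 818 sin 102° + 746 sin 38° + T_4 sin 164.2° + T_5 sin 303° = 0.
The known terms sum to (849.1, 1010) N, so -0.9622 T_4 + 0.5446 T_5 = -849.1 and 0.2723 T_4 − 0.8387 T_5 = -1010.
Solving simultaneously: T_4 = 1917 N, T_5 = 1827 N.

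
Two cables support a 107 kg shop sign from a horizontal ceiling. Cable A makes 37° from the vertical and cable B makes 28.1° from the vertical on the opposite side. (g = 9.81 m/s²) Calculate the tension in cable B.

Angles from the horizontal: cable A is 90° − 37° = 53°, cable B is 90° − 28.1° = 61.9°.
Weight W = 107 × 9.81 = 1050 N acts straight down.
Horizontal: T_A cos 53° = T_B cos 61.9°  →  T_A = 0.7827 T_B.
Vertical: T_A sin 53° + T_B sin 61.9° = 1050.
Substituting the horizontal relation into the vertical equation gives 1.507 T_B = 1050, so T_B = 696.4 N.

T_B ≈ 696 N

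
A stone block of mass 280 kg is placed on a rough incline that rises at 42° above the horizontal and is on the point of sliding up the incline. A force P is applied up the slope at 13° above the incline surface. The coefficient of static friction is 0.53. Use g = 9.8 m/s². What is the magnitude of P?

P ≈ 2670 N

On the verge of sliding up the incline, friction equals μN and acts down the slope.
Perpendicular: N + P sin 13° = W cos 42° = 2039 N.
Along incline: P cos 13° = W sin 42° + μN  with W sin 42° = 1836 N.
Solving the pair for P and N: P = 2667 N, N = 1439 N (and f = μN = 762.8 N).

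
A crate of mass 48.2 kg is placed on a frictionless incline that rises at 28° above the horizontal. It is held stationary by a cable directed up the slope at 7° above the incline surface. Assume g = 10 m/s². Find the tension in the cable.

Take axes along and perpendicular to the incline. Weight components: W sin 28° = 226.3 N down-slope, W cos 28° = 425.6 N into the surface.
Along incline: T cos 7° = W sin 28° → T = 228 N.
Perpendicular: N = W cos 28° − T sin 7° = 397.8 N.

T ≈ 228 N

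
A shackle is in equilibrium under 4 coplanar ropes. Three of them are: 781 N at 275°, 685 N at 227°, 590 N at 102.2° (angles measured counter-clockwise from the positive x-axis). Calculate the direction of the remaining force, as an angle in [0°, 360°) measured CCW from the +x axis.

Sum the known components: ΣF_x = -523.8 N, ΣF_y = -702.3 N.
For equilibrium the remaining force must supply (−ΣF_x, −ΣF_y) = (523.8, 702.3) N.
Magnitude = √((523.8)² + (702.3)²) = 876.1 N; direction = atan2(702.3, 523.8) = 53.3°.

θ ≈ 53.3°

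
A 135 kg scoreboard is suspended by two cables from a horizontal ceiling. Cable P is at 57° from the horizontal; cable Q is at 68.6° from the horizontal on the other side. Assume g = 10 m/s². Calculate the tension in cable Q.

T_Q ≈ 904 N

Weight W = 135 × 10 = 1350 N acts straight down.
Horizontal: T_P cos 57° = T_Q cos 68.6°  →  T_P = 0.6699 T_Q.
Vertical: T_P sin 57° + T_Q sin 68.6° = 1350.
Substituting the horizontal relation into the vertical equation gives 1.493 T_Q = 1350, so T_Q = 904.3 N.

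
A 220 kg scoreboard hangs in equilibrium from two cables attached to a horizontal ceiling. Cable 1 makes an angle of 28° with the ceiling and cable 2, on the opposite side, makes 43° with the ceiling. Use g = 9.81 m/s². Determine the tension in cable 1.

T_1 ≈ 1670 N

Weight W = 220 × 9.81 = 2158 N acts straight down.
Horizontal: T_1 cos 28° = T_2 cos 43°  →  T_2 = 1.207 T_1.
Vertical: T_1 sin 28° + T_2 sin 43° = 2158.
Substituting the horizontal relation into the vertical equation gives 1.293 T_1 = 2158, so T_1 = 1669 N.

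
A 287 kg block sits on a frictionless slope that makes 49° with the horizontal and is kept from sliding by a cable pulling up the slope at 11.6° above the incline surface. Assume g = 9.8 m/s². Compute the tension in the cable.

Take axes along and perpendicular to the incline. Weight components: W sin 49° = 2123 N down-slope, W cos 49° = 1845 N into the surface.
Along incline: T cos 11.6° = W sin 49° → T = 2167 N.
Perpendicular: N = W cos 49° − T sin 11.6° = 1410 N.

T ≈ 2170 N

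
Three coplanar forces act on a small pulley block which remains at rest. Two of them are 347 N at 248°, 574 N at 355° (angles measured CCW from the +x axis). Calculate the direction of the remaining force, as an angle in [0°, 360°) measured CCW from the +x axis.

Sum the known components: ΣF_x = 441.8 N, ΣF_y = -371.8 N.
For equilibrium the remaining force must supply (−ΣF_x, −ΣF_y) = (-441.8, 371.8) N.
Magnitude = √((-441.8)² + (371.8)²) = 577.4 N; direction = atan2(371.8, -441.8) = 139.9°.

θ ≈ 140°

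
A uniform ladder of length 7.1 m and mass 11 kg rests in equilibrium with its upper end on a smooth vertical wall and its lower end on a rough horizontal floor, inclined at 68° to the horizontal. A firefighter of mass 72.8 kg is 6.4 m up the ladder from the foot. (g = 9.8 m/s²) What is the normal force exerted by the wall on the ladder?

Torques about the foot: N_wall · 7.1 sin 68° = 11×9.8×3.55 cos 68° + 72.8×9.8×6.4 cos 68° → N_wall = 281.61 N.

N_wall ≈ 282 N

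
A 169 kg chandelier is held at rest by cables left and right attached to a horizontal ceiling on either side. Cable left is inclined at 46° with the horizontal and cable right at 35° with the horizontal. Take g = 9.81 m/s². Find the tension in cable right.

T_right ≈ 1170 N

Weight W = 169 × 9.81 = 1658 N acts straight down.
Horizontal: T_left cos 46° = T_right cos 35°  →  T_left = 1.179 T_right.
Vertical: T_left sin 46° + T_right sin 35° = 1658.
Substituting the horizontal relation into the vertical equation gives 1.422 T_right = 1658, so T_right = 1166 N.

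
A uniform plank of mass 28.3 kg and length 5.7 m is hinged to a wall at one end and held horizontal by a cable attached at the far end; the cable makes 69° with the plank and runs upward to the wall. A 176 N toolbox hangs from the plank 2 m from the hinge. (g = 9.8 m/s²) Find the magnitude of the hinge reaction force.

Take torques about the hinge: T sin 69° · 5.7 = 28.3×9.8×2.85 + 176×2 = 1142.4 N·m.
So T = 1142.4 / (0.9336 × 5.7) = 214.68 N.
ΣF_x = 0: H_x = T cos 69° = 76.936 N.
ΣF_y = 0: H_y = (28.3×9.8 + 176) − T sin 69° = 453.34 − 200.42 = 252.92 N.
|H| = √(H_x² + H_y²) = √((76.936)² + (252.92)²) = 264.36 N.

|H| ≈ 264 N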